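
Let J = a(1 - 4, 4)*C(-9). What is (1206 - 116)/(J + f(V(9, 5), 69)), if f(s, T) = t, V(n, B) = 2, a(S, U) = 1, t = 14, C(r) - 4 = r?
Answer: 1090/9 ≈ 121.11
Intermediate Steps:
C(r) = 4 + r
f(s, T) = 14
J = -5 (J = 1*(4 - 9) = 1*(-5) = -5)
(1206 - 116)/(J + f(V(9, 5), 69)) = (1206 - 116)/(-5 + 14) = 1090/9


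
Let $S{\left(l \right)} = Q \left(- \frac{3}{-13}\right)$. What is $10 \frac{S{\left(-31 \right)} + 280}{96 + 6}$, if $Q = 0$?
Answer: $\frac{1400}{51} \approx 27.451$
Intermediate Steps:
$S{\left(l \right)} = 0$ ($S{\left(l \right)} = 0 \left(- \frac{3}{-13}\right) = 0 \left(\left(-3\right) \left(- \frac{1}{13}\right)\right) = 0 \cdot \frac{3}{13} = 0$)
$10 \frac{S{\left(-31 \right)} + 280}{96 + 6} = 10 \frac{0 + 280}{96 + 6} = 10 \cdot \frac{280}{102} = 10 \cdot 280 \cdot \frac{1}{102} = 10 \cdot \frac{140}{51} = \frac{1400}{51}$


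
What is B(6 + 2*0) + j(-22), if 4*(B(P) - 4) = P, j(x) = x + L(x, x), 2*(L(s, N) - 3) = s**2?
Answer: 457/2 ≈ 228.50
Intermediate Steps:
L(s, N) = 3 + s**2/2
j(x) = 3 + x + x**2/2 (j(x) = x + (3 + x**2/2) = 3 + x + x**2/2)
B(P) = 4 + P/4
B(6 + 2*0) + j(-22) = (4 + (6 + 2*0)/4) + (3 - 22 + (1/2)*(-22)**2) = (4 + (6 + 0)/4) + (3 - 22 + (1/2)*484) = (4 + (1/4)*6) + (3 - 22 + 242) = (4 + 3/2) + 223 = 11/2 + 223 = 457/2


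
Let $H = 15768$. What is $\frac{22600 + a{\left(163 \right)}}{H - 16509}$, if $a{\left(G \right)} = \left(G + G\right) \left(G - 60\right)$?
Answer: $- \frac{18726}{247} \approx -75.814$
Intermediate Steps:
$a{\left(G \right)} = 2 G \left(-60 + G\right)$
$\frac{22600 + a{\left(163 \right)}}{H - 16509} = \frac{22600 + 2 \cdot 163 \left(-60 + 163\right)}{15768 - 16509} = \frac{22600 + 2 \cdot 163 \cdot 103}{-741} = \left(22600 + 33578\right) \left(- \frac{1}{741}\right) = 56178 \left(- \frac{1}{741}\right) = - \frac{18726}{247}$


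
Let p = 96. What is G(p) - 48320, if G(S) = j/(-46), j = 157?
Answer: -2222877/46 ≈ -48323.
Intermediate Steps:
G(S) = -157/46 (G(S) = 157/(-46) = 157*(-1/46) = -157/46)
G(p) - 48320 = -157/46 - 48320 = -2222877/46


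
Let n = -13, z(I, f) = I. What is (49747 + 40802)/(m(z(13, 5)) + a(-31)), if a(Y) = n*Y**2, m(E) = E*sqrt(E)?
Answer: -9668621/1333956 - 10061*sqrt(13)/1333956 ≈ -7.2753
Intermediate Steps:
m(E) = E**(3/2)
a(Y) = -13*Y**2
(49747 + 40802)/(m(z(13, 5)) + a(-31)) = (49747 + 40802)/(13**(3/2) - 13*(-31)**2) = 90549/(13*sqrt(13) - 13*961) = 90549/(13*sqrt(13) - 12493) = 90549/(-12493 + 13*sqrt(13))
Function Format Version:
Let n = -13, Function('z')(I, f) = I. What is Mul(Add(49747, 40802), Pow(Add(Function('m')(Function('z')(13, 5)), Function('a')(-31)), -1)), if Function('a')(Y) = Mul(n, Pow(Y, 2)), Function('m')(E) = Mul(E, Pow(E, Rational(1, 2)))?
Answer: Add(Rational(-9668621, 1333956), Mul(Rational(-10061, 1333956), Pow(13, Rational(1, 2)))) ≈ -7.2753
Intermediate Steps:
Function('m')(E) = Pow(E, Rational(3, 2))
Function('a')(Y) = Mul(-13, Pow(Y, 2))
Mul(Add(49747, 40802), Pow(Add(Function('m')(Function('z')(13, 5)), Function('a')(-31)), -1)) = Mul(Add(49747, 40802), Pow(Add(Pow(13, Rational(3, 2)), Mul(-13, Pow(-31, 2))), -1)) = Mul(90549, Pow(Add(Mul(13, Pow(13, Rational(1, 2))), Mul(-13, 961)), -1)) = Mul(90549, Pow(Add(Mul(13, Pow(13, Rational(1, 2))), -12493), -1)) = Mul(90549, Pow(Add(-12493, Mul(13, Pow(13, Rational(1, 2)))), -1))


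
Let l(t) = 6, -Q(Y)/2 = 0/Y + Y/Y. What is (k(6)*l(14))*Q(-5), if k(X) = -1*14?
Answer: 168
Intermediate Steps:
Q(Y) = -2 (Q(Y) = -2*(0/Y + Y/Y) = -2*(0 + 1) = -2*1 = -2)
k(X) = -14
(k(6)*l(14))*Q(-5) = -14*6*(-2) = -84*(-2) = 168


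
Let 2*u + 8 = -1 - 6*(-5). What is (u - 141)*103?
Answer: -26883/2 ≈ -13442.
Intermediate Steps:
u = 21/2 (u = -4 + (-1 - 6*(-5))/2 = -4 + (-1 + 30)/2 = -4 + (½)*29 = -4 + 29/2 = 21/2 ≈ 10.500)
(u - 141)*103 = (21/2 - 141)*103 = -261/2*103 = -26883/2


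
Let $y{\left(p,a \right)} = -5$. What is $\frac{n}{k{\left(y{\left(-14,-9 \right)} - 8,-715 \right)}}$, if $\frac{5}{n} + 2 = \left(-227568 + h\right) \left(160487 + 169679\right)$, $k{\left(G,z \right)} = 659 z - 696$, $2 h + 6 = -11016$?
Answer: $\frac{5}{36313489630179196} \approx 1.3769 \cdot 10^{-16}$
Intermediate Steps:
$h = -5511$ ($h = -3 + \frac{1}{2} \left(-11016\right) = -3 - 5508 = -5511$)
$k{\left(G,z \right)} = -696 + 659 z$
$n = - \frac{5}{76954761116}$ ($n = \frac{5}{-2 + \left(-227568 - 5511\right) \left(160487 + 169679\right)} = \frac{5}{-2 - 76954761114} = \frac{5}{-76954761116} = 5 \left(- \frac{1}{76954761116}\right) = - \frac{5}{76954761116} \approx -6.4973 \cdot 10^{-11}$)
$\frac{n}{k{\left(y{\left(-14,-9 \right)} - 8,-715 \right)}} = - \frac{5}{76954761116 \left(-696 + 659 \left(-715\right)\right)} = - \frac{5}{76954761116 \left(-696 - 471185\right)} = - \frac{5}{76954761116 \left(-471881\right)} = \left(- \frac{5}{76954761116}\right) \left(- \frac{1}{471881}\right) = \frac{5}{36313489630179196}$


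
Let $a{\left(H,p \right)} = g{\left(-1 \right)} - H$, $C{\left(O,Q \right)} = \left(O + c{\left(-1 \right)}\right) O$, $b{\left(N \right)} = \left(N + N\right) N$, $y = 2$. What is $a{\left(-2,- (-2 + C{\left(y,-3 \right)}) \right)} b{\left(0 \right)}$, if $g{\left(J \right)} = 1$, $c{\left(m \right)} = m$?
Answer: $0$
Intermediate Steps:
$b{\left(N \right)} = 2 N^{2}$ ($b{\left(N \right)} = 2 N N = 2 N^{2}$)
$C{\left(O,Q \right)} = O \left(-1 + O\right)$ ($C{\left(O,Q \right)} = \left(O - 1\right) O = \left(-1 + O\right) O = O \left(-1 + O\right)$)
$a{\left(H,p \right)} = 1 - H$
$a{\left(-2,- (-2 + C{\left(y,-3 \right)}) \right)} b{\left(0 \right)} = \left(1 - -2\right) 2 \cdot 0^{2} = \left(1 + 2\right) 2 \cdot 0 = 3 \cdot 0 = 0$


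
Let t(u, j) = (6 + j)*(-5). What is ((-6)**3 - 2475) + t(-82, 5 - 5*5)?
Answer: -2621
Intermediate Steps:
t(u, j) = -30 - 5*j
((-6)**3 - 2475) + t(-82, 5 - 5*5) = ((-6)**3 - 2475) + (-30 - 5*(5 - 5*5)) = (-216 - 2475) + (-30 - 5*(5 - 25)) = -2691 + (-30 - 5*(-20)) = -2691 + (-30 + 100) = -2691 + 70 = -2621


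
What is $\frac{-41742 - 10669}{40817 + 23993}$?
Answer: $- \frac{52411}{64810} \approx -0.80869$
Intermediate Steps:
$\frac{-41742 - 10669}{40817 + 23993} = \frac{-41742 + \left(-22682 + 12013\right)}{64810} = \left(-41742 - 10669\right) \frac{1}{64810} = \left(-52411\right) \frac{1}{64810} = - \frac{52411}{64810}$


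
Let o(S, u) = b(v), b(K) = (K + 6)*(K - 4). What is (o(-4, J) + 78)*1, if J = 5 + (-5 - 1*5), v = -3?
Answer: 57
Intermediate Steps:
b(K) = (-4 + K)*(6 + K) (b(K) = (6 + K)*(-4 + K) = (-4 + K)*(6 + K))
J = -5 (J = 5 + (-5 - 5) = 5 - 10 = -5)
o(S, u) = -21 (o(S, u) = -24 + (-3)**2 + 2*(-3) = -24 + 9 - 6 = -21)
(o(-4, J) + 78)*1 = (-21 + 78)*1 = 57*1 = 57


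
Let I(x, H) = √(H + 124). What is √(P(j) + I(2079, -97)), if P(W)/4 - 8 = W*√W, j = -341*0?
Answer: √(32 + 3*√3) ≈ 6.0989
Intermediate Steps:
I(x, H) = √(124 + H)
j = 0
P(W) = 32 + 4*W^(3/2) (P(W) = 32 + 4*(W*√W) = 32 + 4*W^(3/2))
√(P(j) + I(2079, -97)) = √((32 + 4*0^(3/2)) + √(124 - 97)) = √((32 + 4*0) + √27) = √((32 + 0) + 3*√3) = √(32 + 3*√3)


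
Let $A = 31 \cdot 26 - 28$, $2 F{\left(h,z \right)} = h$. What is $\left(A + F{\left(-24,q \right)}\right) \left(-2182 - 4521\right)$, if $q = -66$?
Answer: $-5134498$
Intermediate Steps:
$F{\left(h,z \right)} = \frac{h}{2}$
$A = 778$ ($A = 806 - 28 = 778$)
$\left(A + F{\left(-24,q \right)}\right) \left(-2182 - 4521\right) = \left(778 + \frac{1}{2} \left(-24\right)\right) \left(-2182 - 4521\right) = \left(778 - 12\right) \left(-6703\right) = 766 \left(-6703\right) = -5134498$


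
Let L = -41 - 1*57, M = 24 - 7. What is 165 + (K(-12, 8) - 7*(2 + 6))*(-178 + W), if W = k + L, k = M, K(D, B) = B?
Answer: 12597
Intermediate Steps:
M = 17
L = -98 (L = -41 - 57 = -98)
k = 17
W = -81 (W = 17 - 98 = -81)
165 + (K(-12, 8) - 7*(2 + 6))*(-178 + W) = 165 + (8 - 7*(2 + 6))*(-178 - 81) = 165 + (8 - 7*8)*(-259) = 165 + (8 - 56)*(-259) = 165 - 48*(-259) = 165 + 12432 = 12597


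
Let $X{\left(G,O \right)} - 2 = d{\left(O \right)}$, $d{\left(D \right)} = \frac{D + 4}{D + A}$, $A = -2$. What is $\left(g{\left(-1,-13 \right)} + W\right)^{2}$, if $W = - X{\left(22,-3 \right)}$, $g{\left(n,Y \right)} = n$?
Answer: $\frac{196}{25} \approx 7.84$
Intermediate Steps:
$d{\left(D \right)} = \frac{4 + D}{-2 + D}$ ($d{\left(D \right)} = \frac{D + 4}{D - 2} = \frac{4 + D}{-2 + D}$)
$X{\left(G,O \right)} = 2 + \frac{4 + O}{-2 + O}$
$W = - \frac{9}{5}$ ($W = - \frac{3 \left(-3\right)}{-2 - 3} = - \frac{3 \left(-3\right)}{-5} = - \frac{3 \left(-3\right) \left(-1\right)}{5} = \left(-1\right) \frac{9}{5} = - \frac{9}{5} \approx -1.8$)
$\left(g{\left(-1,-13 \right)} + W\right)^{2} = \left(-1 - \frac{9}{5}\right)^{2} = \left(- \frac{14}{5}\right)^{2} = \frac{196}{25}$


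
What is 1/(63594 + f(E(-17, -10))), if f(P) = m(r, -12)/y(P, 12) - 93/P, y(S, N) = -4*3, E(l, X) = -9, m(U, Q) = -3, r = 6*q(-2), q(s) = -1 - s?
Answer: 12/763255 ≈ 1.5722e-5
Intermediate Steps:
r = 6 (r = 6*(-1 - 1*(-2)) = 6*(-1 + 2) = 6*1 = 6)
y(S, N) = -12
f(P) = 1/4 - 93/P (f(P) = -3/(-12) - 93/P = -3*(-1/12) - 93/P = 1/4 - 93/P)
1/(63594 + f(E(-17, -10))) = 1/(63594 + (1/4)*(-372 - 9)/(-9)) = 1/(63594 + (1/4)*(-1/9)*(-381)) = 1/(63594 + 127/12) = 1/(763255/12) = 12/763255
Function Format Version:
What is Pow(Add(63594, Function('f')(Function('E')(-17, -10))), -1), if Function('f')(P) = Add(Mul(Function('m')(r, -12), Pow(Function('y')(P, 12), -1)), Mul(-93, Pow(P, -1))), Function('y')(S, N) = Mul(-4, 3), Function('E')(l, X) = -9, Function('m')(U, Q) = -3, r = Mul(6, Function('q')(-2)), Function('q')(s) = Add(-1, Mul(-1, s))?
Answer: Rational(12, 763255) ≈ 1.5722e-5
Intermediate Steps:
r = 6 (r = Mul(6, Add(-1, Mul(-1, -2))) = Mul(6, Add(-1, 2)) = Mul(6, 1) = 6)
Function('y')(S, N) = -12
Function('f')(P) = Add(Rational(1, 4), Mul(-93, Pow(P, -1))) (Function('f')(P) = Add(Mul(-3, Pow(-12, -1)), Mul(-93, Pow(P, -1))) = Add(Mul(-3, Rational(-1, 12)), Mul(-93, Pow(P, -1))) = Add(Rational(1, 4), Mul(-93, Pow(P, -1))))
Pow(Add(63594, Function('f')(Function('E')(-17, -10))), -1) = Pow(Add(63594, Mul(Rational(1, 4), Pow(-9, -1), Add(-372, -9))), -1) = Pow(Add(63594, Mul(Rational(1, 4), Rational(-1, 9), -381)), -1) = Pow(Add(63594, Rational(127, 12)), -1) = Pow(Rational(763255, 12), -1) = Rational(12, 763255)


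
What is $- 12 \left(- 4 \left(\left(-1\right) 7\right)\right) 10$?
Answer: $-3360$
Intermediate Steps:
$- 12 \left(- 4 \left(\left(-1\right) 7\right)\right) 10 = - 12 \left(\left(-4\right) \left(-7\right)\right) 10 = \left(-12\right) 28 \cdot 10 = \left(-336\right) 10 = -3360$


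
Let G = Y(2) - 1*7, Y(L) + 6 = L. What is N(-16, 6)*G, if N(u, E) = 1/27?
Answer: -11/27 ≈ -0.40741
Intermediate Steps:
Y(L) = -6 + L
N(u, E) = 1/27
G = -11 (G = (-6 + 2) - 1*7 = -4 - 7 = -11)
N(-16, 6)*G = (1/27)*(-11) = -11/27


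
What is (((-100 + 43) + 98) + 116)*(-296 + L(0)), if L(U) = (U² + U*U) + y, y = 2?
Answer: -46158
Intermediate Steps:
L(U) = 2 + 2*U² (L(U) = (U² + U*U) + 2 = (U² + U²) + 2 = 2*U² + 2 = 2 + 2*U²)
(((-100 + 43) + 98) + 116)*(-296 + L(0)) = (((-100 + 43) + 98) + 116)*(-296 + (2 + 2*0²)) = ((-57 + 98) + 116)*(-296 + (2 + 2*0)) = (41 + 116)*(-296 + (2 + 0)) = 157*(-296 + 2) = 157*(-294) = -46158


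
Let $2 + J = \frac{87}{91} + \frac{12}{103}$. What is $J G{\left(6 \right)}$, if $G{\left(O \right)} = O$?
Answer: $- \frac{52158}{9373} \approx -5.5647$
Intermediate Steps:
$J = - \frac{8693}{9373}$ ($J = -2 + \left(\frac{87}{91} + \frac{12}{103}\right) = -2 + \frac{10053}{9373} = - \frac{8693}{9373} \approx -0.92745$)
$J G{\left(6 \right)} = \left(- \frac{8693}{9373}\right) 6 = - \frac{52158}{9373}$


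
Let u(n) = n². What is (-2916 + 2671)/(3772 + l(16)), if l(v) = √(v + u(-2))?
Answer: -231035/3556991 + 245*√5/7113982 ≈ -0.064875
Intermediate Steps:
l(v) = √(4 + v) (l(v) = √(v + (-2)²) = √(v + 4) = √(4 + v))
(-2916 + 2671)/(3772 + l(16)) = (-2916 + 2671)/(3772 + √(4 + 16)) = -245/(3772 + √20) = -245/(3772 + 2*√5)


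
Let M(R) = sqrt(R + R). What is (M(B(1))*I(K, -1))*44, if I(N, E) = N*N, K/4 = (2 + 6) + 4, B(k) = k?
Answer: 101376*sqrt(2) ≈ 1.4337e+5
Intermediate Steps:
K = 48 (K = 4*((2 + 6) + 4) = 4*(8 + 4) = 4*12 = 48)
M(R) = sqrt(2)*sqrt(R) (M(R) = sqrt(2*R) = sqrt(2)*sqrt(R))
I(N, E) = N**2
(M(B(1))*I(K, -1))*44 = ((sqrt(2)*sqrt(1))*48**2)*44 = ((sqrt(2)*1)*2304)*44 = (sqrt(2)*2304)*44 = (2304*sqrt(2))*44 = 101376*sqrt(2)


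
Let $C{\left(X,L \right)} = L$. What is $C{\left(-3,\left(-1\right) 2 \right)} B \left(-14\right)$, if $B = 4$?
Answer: $112$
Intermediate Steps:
$C{\left(-3,\left(-1\right) 2 \right)} B \left(-14\right) = \left(-1\right) 2 \cdot 4 \left(-14\right) = \left(-2\right) 4 \left(-14\right) = \left(-8\right) \left(-14\right) = 112$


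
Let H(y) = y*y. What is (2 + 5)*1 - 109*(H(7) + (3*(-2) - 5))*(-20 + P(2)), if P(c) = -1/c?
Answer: 84918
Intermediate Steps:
H(y) = y**2
(2 + 5)*1 - 109*(H(7) + (3*(-2) - 5))*(-20 + P(2)) = (2 + 5)*1 - 109*(7**2 + (3*(-2) - 5))*(-20 - 1/2) = 7*1 - 109*(49 + (-6 - 5))*(-20 - 1*1/2) = 7 - 109*(49 - 11)*(-20 - 1/2) = 7 - 4142*(-41)/2 = 7 - 109*(-779) = 7 + 84911 = 84918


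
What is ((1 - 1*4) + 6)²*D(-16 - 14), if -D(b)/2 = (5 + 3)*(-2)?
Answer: 288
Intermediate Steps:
D(b) = 32 (D(b) = -2*(5 + 3)*(-2) = -16*(-2) = -2*(-16) = 32)
((1 - 1*4) + 6)²*D(-16 - 14) = ((1 - 1*4) + 6)²*32 = ((1 - 4) + 6)²*32 = (-3 + 6)²*32 = 3²*32 = 9*32 = 288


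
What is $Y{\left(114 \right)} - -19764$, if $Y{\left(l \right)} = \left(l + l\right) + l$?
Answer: $20106$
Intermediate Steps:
$Y{\left(l \right)} = 3 l$ ($Y{\left(l \right)} = 2 l + l = 3 l$)
$Y{\left(114 \right)} - -19764 = 3 \cdot 114 - -19764 = 342 + 19764 = 20106$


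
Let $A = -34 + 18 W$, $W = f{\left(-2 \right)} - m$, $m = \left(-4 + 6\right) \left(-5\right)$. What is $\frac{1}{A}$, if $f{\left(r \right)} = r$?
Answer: $\frac{1}{110} \approx 0.0090909$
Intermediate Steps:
$m = -10$ ($m = 2 \left(-5\right) = -10$)
$W = 8$ ($W = -2 - -10 = -2 + 10 = 8$)
$A = 110$ ($A = -34 + 18 \cdot 8 = -34 + 144 = 110$)
$\frac{1}{A} = \frac{1}{110}$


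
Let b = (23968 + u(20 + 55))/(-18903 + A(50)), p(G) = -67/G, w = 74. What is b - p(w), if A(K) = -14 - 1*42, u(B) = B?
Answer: -508929/1402966 ≈ -0.36275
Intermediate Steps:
A(K) = -56 (A(K) = -14 - 42 = -56)
b = -24043/18959 (b = (23968 + (20 + 55))/(-18903 - 56) = (23968 + 75)/(-18959) = 24043*(-1/18959) = -24043/18959 ≈ -1.2682)
b - p(w) = -24043/18959 - (-67)/74 = -24043/18959 - 1*(-67/74) = -24043/18959 + 67/74 = -508929/1402966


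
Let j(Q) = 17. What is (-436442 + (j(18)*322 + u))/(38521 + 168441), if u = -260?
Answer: -30802/14783 ≈ -2.0836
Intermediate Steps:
(-436442 + (j(18)*322 + u))/(38521 + 168441) = (-436442 + (17*322 - 260))/(38521 + 168441) = (-436442 + (5474 - 260))/206962 = (-436442 + 5214)*(1/206962) = -431228*1/206962 = -30802/14783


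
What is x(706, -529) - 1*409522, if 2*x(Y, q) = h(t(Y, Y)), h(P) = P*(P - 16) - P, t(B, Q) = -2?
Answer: -409503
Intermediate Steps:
h(P) = -P + P*(-16 + P) (h(P) = P*(-16 + P) - P = -P + P*(-16 + P))
x(Y, q) = 19 (x(Y, q) = (-2*(-17 - 2))/2 = (-2*(-19))/2 = (½)*38 = 19)
x(706, -529) - 1*409522 = 19 - 1*409522 = 19 - 409522 = -409503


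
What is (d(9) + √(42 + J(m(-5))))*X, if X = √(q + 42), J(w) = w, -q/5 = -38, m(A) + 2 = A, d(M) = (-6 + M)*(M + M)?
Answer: 2*√58*(54 + √35) ≈ 912.61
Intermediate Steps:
d(M) = 2*M*(-6 + M) (d(M) = (-6 + M)*(2*M) = 2*M*(-6 + M))
m(A) = -2 + A
q = 190 (q = -5*(-38) = 190)
X = 2*√58 (X = √(190 + 42) = √232 = 2*√58 ≈ 15.232)
(d(9) + √(42 + J(m(-5))))*X = (2*9*(-6 + 9) + √(42 + (-2 - 5)))*(2*√58) = (2*9*3 + √(42 - 7))*(2*√58) = (54 + √35)*(2*√58) = 2*√58*(54 + √35)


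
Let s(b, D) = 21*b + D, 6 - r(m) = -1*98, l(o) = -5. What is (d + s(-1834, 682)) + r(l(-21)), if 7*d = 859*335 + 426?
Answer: 24095/7 ≈ 3442.1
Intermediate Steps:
d = 288191/7 (d = (859*335 + 426)/7 = (287765 + 426)/7 = (⅐)*288191 = 288191/7 ≈ 41170.)
r(m) = 104 (r(m) = 6 - (-1)*98 = 6 - 1*(-98) = 6 + 98 = 104)
s(b, D) = D + 21*b
(d + s(-1834, 682)) + r(l(-21)) = (288191/7 + (682 + 21*(-1834))) + 104 = (288191/7 + (682 - 38514)) + 104 = (288191/7 - 37832) + 104 = 23367/7 + 104 = 24095/7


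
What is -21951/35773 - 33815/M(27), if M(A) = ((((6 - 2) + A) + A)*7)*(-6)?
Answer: 1156191359/87143028 ≈ 13.268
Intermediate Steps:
M(A) = -168 - 84*A (M(A) = (((4 + A) + A)*7)*(-6) = ((4 + 2*A)*7)*(-6) = (28 + 14*A)*(-6) = -168 - 84*A)
-21951/35773 - 33815/M(27) = -21951/35773 - 33815/(-168 - 84*27) = -21951*1/35773 - 33815/(-168 - 2268) = -21951/35773 - 33815/(-2436) = -21951/35773 - 33815*(-1/2436) = -21951/35773 + 33815/2436 = 1156191359/87143028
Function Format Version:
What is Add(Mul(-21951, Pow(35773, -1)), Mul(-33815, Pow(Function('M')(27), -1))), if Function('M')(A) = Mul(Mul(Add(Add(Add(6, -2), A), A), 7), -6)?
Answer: Rational(1156191359, 87143028) ≈ 13.268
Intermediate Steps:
Function('M')(A) = Add(-168, Mul(-84, A)) (Function('M')(A) = Mul(Mul(Add(Add(4, A), A), 7), -6) = Mul(Mul(Add(4, Mul(2, A)), 7), -6) = Mul(Add(28, Mul(14, A)), -6) = Add(-168, Mul(-84, A)))
Add(Mul(-21951, Pow(35773, -1)), Mul(-33815, Pow(Function('M')(27), -1))) = Add(Mul(-21951, Pow(35773, -1)), Mul(-33815, Pow(Add(-168, Mul(-84, 27)), -1))) = Add(Mul(-21951, Rational(1, 35773)), Mul(-33815, Pow(Add(-168, -2268), -1))) = Add(Rational(-21951, 35773), Mul(-33815, Pow(-2436, -1))) = Add(Rational(-21951, 35773), Mul(-33815, Rational(-1, 2436))) = Add(Rational(-21951, 35773), Rational(33815, 2436)) = Rational(1156191359, 87143028)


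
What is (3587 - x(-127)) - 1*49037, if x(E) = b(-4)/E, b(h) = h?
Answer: -5772154/127 ≈ -45450.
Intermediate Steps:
x(E) = -4/E
(3587 - x(-127)) - 1*49037 = (3587 - (-4)/(-127)) - 1*49037 = (3587 - (-4)*(-1)/127) - 49037 = (3587 - 1*4/127) - 49037 = (3587 - 4/127) - 49037 = 455545/127 - 49037 = -5772154/127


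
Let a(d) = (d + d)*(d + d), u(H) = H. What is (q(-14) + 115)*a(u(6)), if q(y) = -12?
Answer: 14832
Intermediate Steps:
a(d) = 4*d**2 (a(d) = (2*d)*(2*d) = 4*d**2)
(q(-14) + 115)*a(u(6)) = (-12 + 115)*(4*6**2) = 103*(4*36) = 103*144 = 14832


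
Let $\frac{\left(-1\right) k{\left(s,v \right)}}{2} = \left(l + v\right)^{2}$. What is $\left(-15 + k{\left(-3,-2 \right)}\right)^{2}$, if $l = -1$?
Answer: $1089$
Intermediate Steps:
$k{\left(s,v \right)} = - 2 \left(-1 + v\right)^{2}$
$\left(-15 + k{\left(-3,-2 \right)}\right)^{2} = \left(-15 - 2 \left(-1 - 2\right)^{2}\right)^{2} = \left(-15 - 2 \left(-3\right)^{2}\right)^{2} = \left(-15 - 18\right)^{2} = \left(-33\right)^{2} = 1089$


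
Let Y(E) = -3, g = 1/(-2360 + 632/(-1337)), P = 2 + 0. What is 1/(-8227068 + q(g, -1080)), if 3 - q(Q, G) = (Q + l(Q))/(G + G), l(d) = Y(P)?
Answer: -6816856320/56082720049769993 ≈ -1.2155e-7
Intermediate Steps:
P = 2
g = -1337/3155952 (g = 1/(-2360 + 632*(-1/1337)) = 1/(-2360 - 632/1337) = 1/(-3155952/1337) = -1337/3155952 ≈ -0.00042364)
l(d) = -3
q(Q, G) = 3 - (-3 + Q)/(2*G) (q(Q, G) = 3 - (Q - 3)/(G + G) = 3 - (-3 + Q)/(2*G))
1/(-8227068 + q(g, -1080)) = 1/(-8227068 + (½)*(3 - 1*(-1337/3155952) + 6*(-1080))/(-1080)) = 1/(-8227068 + (½)*(-1/1080)*(3 + 1337/3155952 - 6480)) = 1/(-8227068 + (½)*(-1/1080)*(-20441099767/3155952)) = 1/(-8227068 + 20441099767/6816856320) = 1/(-56082720049769993/6816856320) = -6816856320/56082720049769993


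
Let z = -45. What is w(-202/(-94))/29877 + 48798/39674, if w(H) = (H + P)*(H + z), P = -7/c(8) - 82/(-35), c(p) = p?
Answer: 224490138166157/183289139353740 ≈ 1.2248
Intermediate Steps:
P = 411/280 (P = -7/8 - 82/(-35) = -7*⅛ - 82*(-1/35) = -7/8 + 82/35 = 411/280 ≈ 1.4679)
w(H) = (-45 + H)*(411/280 + H) (w(H) = (H + 411/280)*(H - 45) = (411/280 + H)*(-45 + H) = (-45 + H)*(411/280 + H))
w(-202/(-94))/29877 + 48798/39674 = (-3699/56 + (-202/(-94))² - (-1231089)/(140*(-94)))/29877 + 48798/39674 = (-3699/56 + (-202*(-1/94))² - (-1231089)*(-1)/(140*94))*(1/29877) + 48798*(1/39674) = (-3699/56 + (101/47)² - 12189/280*101/47)*(1/29877) + 24399/19837 = (-3699/56 + 10201/2209 - 1231089/13160)*(1/29877) + 24399/19837 = -47930179/309260*1/29877 + 24399/19837 = -47930179/9239761020 + 24399/19837 = 224490138166157/183289139353740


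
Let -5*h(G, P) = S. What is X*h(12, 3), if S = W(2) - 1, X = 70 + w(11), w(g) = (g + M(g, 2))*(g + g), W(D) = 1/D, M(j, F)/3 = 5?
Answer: 321/5 ≈ 64.200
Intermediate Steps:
M(j, F) = 15 (M(j, F) = 3*5 = 15)
W(D) = 1/D
w(g) = 2*g*(15 + g) (w(g) = (g + 15)*(g + g) = (15 + g)*(2*g) = 2*g*(15 + g))
X = 642 (X = 70 + 2*11*(15 + 11) = 70 + 2*11*26 = 70 + 572 = 642)
S = -½ (S = 1/2 - 1 = ½ - 1 = -½ ≈ -0.50000)
h(G, P) = ⅒ (h(G, P) = -⅕*(-½) = ⅒)
X*h(12, 3) = 642*(⅒) = 321/5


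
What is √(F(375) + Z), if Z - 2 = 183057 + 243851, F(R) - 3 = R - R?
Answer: √426913 ≈ 653.39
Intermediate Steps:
F(R) = 3 (F(R) = 3 + (R - R) = 3 + 0 = 3)
Z = 426910 (Z = 2 + (183057 + 243851) = 2 + 426908 = 426910)
√(F(375) + Z) = √(3 + 426910) = √426913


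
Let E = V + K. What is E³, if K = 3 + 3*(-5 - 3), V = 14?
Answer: -343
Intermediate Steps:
K = -21 (K = 3 + 3*(-8) = 3 - 24 = -21)
E = -7 (E = 14 - 21 = -7)
E³ = (-7)³ = -343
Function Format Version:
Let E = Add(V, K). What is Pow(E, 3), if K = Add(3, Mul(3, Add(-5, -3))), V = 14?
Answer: -343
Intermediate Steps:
K = -21 (K = Add(3, Mul(3, -8)) = Add(3, -24) = -21)
E = -7 (E = Add(14, -21) = -7)
Pow(E, 3) = Pow(-7, 3) = -343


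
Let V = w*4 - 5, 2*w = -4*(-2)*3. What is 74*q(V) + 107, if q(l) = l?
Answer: 3289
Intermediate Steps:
w = 12 (w = (-4*(-2)*3)/2 = (8*3)/2 = (½)*24 = 12)
V = 43 (V = 12*4 - 5 = 48 - 5 = 43)
74*q(V) + 107 = 74*43 + 107 = 3182 + 107 = 3289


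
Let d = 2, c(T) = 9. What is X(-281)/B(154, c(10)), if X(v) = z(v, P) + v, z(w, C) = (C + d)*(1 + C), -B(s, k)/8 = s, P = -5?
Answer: 269/1232 ≈ 0.21834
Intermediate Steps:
B(s, k) = -8*s
z(w, C) = (1 + C)*(2 + C) (z(w, C) = (C + 2)*(1 + C) = (2 + C)*(1 + C) = (1 + C)*(2 + C))
X(v) = 12 + v (X(v) = (2 + (-5)² + 3*(-5)) + v = (2 + 25 - 15) + v = 12 + v)
X(-281)/B(154, c(10)) = (12 - 281)/((-8*154)) = -269/(-1232) = -269*(-1/1232) = 269/1232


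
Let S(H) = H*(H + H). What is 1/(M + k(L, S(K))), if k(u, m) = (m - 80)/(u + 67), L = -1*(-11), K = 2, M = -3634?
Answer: -13/47254 ≈ -0.00027511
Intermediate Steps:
S(H) = 2*H² (S(H) = H*(2*H) = 2*H²)
L = 11
k(u, m) = (-80 + m)/(67 + u)
1/(M + k(L, S(K))) = 1/(-3634 + (-80 + 2*2²)/(67 + 11)) = 1/(-3634 + (-80 + 2*4)/78) = 1/(-3634 + (-80 + 8)/78) = 1/(-3634 + (1/78)*(-72)) = 1/(-3634 - 12/13) = 1/(-47254/13) = -13/47254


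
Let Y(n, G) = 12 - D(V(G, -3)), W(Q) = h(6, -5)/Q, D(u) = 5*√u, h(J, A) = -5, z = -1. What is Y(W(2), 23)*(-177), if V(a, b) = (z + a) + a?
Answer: -2124 + 2655*√5 ≈ 3812.8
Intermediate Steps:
V(a, b) = -1 + 2*a (V(a, b) = (-1 + a) + a = -1 + 2*a)
W(Q) = -5/Q
Y(n, G) = 12 - 5*√(-1 + 2*G)
Y(W(2), 23)*(-177) = (12 - 5*√(-1 + 2*23))*(-177) = (12 - 5*√(-1 + 46))*(-177) = (12 - 15*√5)*(-177) = -2124 + 2655*√5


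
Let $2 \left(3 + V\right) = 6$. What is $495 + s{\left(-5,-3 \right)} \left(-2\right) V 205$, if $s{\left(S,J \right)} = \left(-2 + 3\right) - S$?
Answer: $495$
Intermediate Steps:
$s{\left(S,J \right)} = 1 - S$
$V = 0$ ($V = -3 + \frac{1}{2} \cdot 6 = -3 + 3 = 0$)
$495 + s{\left(-5,-3 \right)} \left(-2\right) V 205 = 495 + \left(1 - -5\right) \left(-2\right) 0 \cdot 205 = 495 + \left(1 + 5\right) \left(-2\right) 0 \cdot 205 = 495 + 6 \left(-2\right) 0 \cdot 205 = 495 + \left(-12\right) 0 \cdot 205 = 495 + 0 \cdot 205 = 495 + 0 = 495$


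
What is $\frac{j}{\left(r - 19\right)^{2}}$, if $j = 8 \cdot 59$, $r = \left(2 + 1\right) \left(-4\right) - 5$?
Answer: $\frac{59}{162} \approx 0.3642$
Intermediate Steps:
$r = -17$ ($r = 3 \left(-4\right) - 5 = -12 - 5 = -17$)
$j = 472$
$\frac{j}{\left(r - 19\right)^{2}} = \frac{472}{\left(-17 - 19\right)^{2}} = \frac{472}{\left(-36\right)^{2}} = \frac{472}{1296} = 472 \cdot \frac{1}{1296} = \frac{59}{162}$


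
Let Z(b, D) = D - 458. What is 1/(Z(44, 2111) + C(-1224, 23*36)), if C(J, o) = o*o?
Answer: 1/687237 ≈ 1.4551e-6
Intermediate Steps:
Z(b, D) = -458 + D
C(J, o) = o²
1/(Z(44, 2111) + C(-1224, 23*36)) = 1/((-458 + 2111) + (23*36)²) = 1/(1653 + 828²) = 1/(1653 + 685584) = 1/687237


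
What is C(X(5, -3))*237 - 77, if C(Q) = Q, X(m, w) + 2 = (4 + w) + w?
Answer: -1025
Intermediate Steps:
X(m, w) = 2 + 2*w (X(m, w) = -2 + ((4 + w) + w) = -2 + (4 + 2*w) = 2 + 2*w)
C(X(5, -3))*237 - 77 = (2 + 2*(-3))*237 - 77 = (2 - 6)*237 - 77 = -4*237 - 77 = -948 - 77 = -1025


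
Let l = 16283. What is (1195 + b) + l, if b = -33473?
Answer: -15995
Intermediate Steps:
(1195 + b) + l = (1195 - 33473) + 16283 = -32278 + 16283 = -15995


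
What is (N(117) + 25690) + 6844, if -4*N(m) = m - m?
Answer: 32534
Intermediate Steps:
N(m) = 0 (N(m) = -(m - m)/4 = -¼*0 = 0)
(N(117) + 25690) + 6844 = (0 + 25690) + 6844 = 25690 + 6844 = 32534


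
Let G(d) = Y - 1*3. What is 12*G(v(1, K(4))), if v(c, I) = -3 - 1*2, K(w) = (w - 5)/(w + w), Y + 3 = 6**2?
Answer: 360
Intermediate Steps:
Y = 33 (Y = -3 + 6**2 = -3 + 36 = 33)
K(w) = (-5 + w)/(2*w) (K(w) = (-5 + w)/((2*w)) = (-5 + w)*(1/(2*w)) = (-5 + w)/(2*w))
v(c, I) = -5 (v(c, I) = -3 - 2 = -5)
G(d) = 30 (G(d) = 33 - 1*3 = 33 - 3 = 30)
12*G(v(1, K(4))) = 12*30 = 360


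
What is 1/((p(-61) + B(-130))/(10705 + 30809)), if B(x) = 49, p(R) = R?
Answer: -6919/2 ≈ -3459.5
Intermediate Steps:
1/((p(-61) + B(-130))/(10705 + 30809)) = 1/((-61 + 49)/(10705 + 30809)) = 1/(-12/41514) = 1/(-12*1/41514) = 1/(-2/6919) = -6919/2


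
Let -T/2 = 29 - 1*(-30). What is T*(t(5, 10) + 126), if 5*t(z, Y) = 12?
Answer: -75756/5 ≈ -15151.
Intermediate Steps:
T = -118 (T = -2*(29 - 1*(-30)) = -2*(29 + 30) = -2*59 = -118)
t(z, Y) = 12/5 (t(z, Y) = (⅕)*12 = 12/5)
T*(t(5, 10) + 126) = -118*(12/5 + 126) = -118*642/5 = -75756/5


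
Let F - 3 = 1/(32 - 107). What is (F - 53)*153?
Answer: -191301/25 ≈ -7652.0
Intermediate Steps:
F = 224/75 (F = 3 + 1/(32 - 107) = 3 + 1/(-75) = 3 - 1/75 = 224/75 ≈ 2.9867)
(F - 53)*153 = (224/75 - 53)*153 = -3751/75*153 = -191301/25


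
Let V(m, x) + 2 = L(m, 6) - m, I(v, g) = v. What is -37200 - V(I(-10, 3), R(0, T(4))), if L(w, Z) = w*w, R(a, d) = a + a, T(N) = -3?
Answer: -37308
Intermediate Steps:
R(a, d) = 2*a
L(w, Z) = w**2
V(m, x) = -2 + m**2 - m (V(m, x) = -2 + (m**2 - m) = -2 + m**2 - m)
-37200 - V(I(-10, 3), R(0, T(4))) = -37200 - (-2 + (-10)**2 - 1*(-10)) = -37200 - (-2 + 100 + 10) = -37200 - 1*108 = -37200 - 108 = -37308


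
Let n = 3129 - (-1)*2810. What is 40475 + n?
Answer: 46414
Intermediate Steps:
n = 5939 (n = 3129 - 1*(-2810) = 3129 + 2810 = 5939)
40475 + n = 40475 + 5939 = 46414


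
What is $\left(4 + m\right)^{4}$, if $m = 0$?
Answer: $256$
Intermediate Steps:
$\left(4 + m\right)^{4} = \left(4 + 0\right)^{4} = 4^{4} = 256$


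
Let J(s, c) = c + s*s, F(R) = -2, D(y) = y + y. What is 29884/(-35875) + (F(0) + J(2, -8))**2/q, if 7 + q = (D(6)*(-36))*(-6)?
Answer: -15191728/18547375 ≈ -0.81908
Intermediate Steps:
D(y) = 2*y
q = 2585 (q = -7 + ((2*6)*(-36))*(-6) = -7 + (12*(-36))*(-6) = -7 - 432*(-6) = -7 + 2592 = 2585)
J(s, c) = c + s**2
29884/(-35875) + (F(0) + J(2, -8))**2/q = 29884/(-35875) + (-2 + (-8 + 2**2))**2/2585 = 29884*(-1/35875) + (-2 + (-8 + 4))**2*(1/2585) = -29884/35875 + (-2 - 4)**2*(1/2585) = -29884/35875 + (-6)**2*(1/2585) = -29884/35875 + 36*(1/2585) = -29884/35875 + 36/2585 = -15191728/18547375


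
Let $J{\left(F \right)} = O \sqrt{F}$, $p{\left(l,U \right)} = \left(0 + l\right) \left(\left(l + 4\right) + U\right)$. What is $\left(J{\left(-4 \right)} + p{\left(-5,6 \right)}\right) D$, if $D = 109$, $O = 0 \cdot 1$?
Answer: $-2725$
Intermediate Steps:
$O = 0$
$p{\left(l,U \right)} = l \left(4 + U + l\right)$ ($p{\left(l,U \right)} = l \left(\left(4 + l\right) + U\right) = l \left(4 + U + l\right)$)
$J{\left(F \right)} = 0$ ($J{\left(F \right)} = 0 \sqrt{F} = 0$)
$\left(J{\left(-4 \right)} + p{\left(-5,6 \right)}\right) D = \left(0 - 5 \left(4 + 6 - 5\right)\right) 109 = \left(0 - 25\right) 109 = \left(-25\right) 109 = -2725$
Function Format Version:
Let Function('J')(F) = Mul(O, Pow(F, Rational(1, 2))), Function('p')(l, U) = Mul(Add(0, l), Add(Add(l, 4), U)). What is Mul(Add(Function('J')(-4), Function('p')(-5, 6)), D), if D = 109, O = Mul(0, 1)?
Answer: -2725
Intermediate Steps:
O = 0
Function('p')(l, U) = Mul(l, Add(4, U, l)) (Function('p')(l, U) = Mul(l, Add(Add(4, l), U)) = Mul(l, Add(4, U, l)))
Function('J')(F) = 0 (Function('J')(F) = Mul(0, Pow(F, Rational(1, 2))) = 0)
Mul(Add(Function('J')(-4), Function('p')(-5, 6)), D) = Mul(Add(0, Mul(-5, Add(4, 6, -5))), 109) = Mul(Add(0, Mul(-5, 5)), 109) = Mul(Add(0, -25), 109) = Mul(-25, 109) = -2725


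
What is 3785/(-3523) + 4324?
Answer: 15229667/3523 ≈ 4322.9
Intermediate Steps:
3785/(-3523) + 4324 = 3785*(-1/3523) + 4324 = -3785/3523 + 4324 = 15229667/3523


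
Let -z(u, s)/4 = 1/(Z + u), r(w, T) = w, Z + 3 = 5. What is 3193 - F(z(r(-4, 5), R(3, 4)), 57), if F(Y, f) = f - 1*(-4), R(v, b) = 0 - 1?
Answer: 3132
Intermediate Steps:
Z = 2 (Z = -3 + 5 = 2)
R(v, b) = -1
z(u, s) = -4/(2 + u)
F(Y, f) = 4 + f (F(Y, f) = f + 4 = 4 + f)
3193 - F(z(r(-4, 5), R(3, 4)), 57) = 3193 - (4 + 57) = 3193 - 1*61 = 3193 - 61 = 3132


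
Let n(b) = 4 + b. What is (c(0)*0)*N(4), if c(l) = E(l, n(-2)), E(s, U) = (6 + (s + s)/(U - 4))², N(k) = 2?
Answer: 0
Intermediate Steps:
E(s, U) = (6 + 2*s/(-4 + U))² (E(s, U) = (6 + (2*s)/(-4 + U))² = (6 + 2*s/(-4 + U))²)
c(l) = (-6 + l)² (c(l) = 4*(-12 + l + 3*(4 - 2))²/(-4 + (4 - 2))² = 4*(-12 + l + 3*2)²/(-4 + 2)² = 4*(-12 + l + 6)²/(-2)² = 4*(¼)*(-6 + l)² = (-6 + l)²)
(c(0)*0)*N(4) = ((-6 + 0)²*0)*2 = ((-6)²*0)*2 = (36*0)*2 = 0*2 = 0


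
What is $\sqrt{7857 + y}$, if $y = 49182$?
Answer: $\sqrt{57039} \approx 238.83$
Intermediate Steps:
$\sqrt{7857 + y} = \sqrt{7857 + 49182} = \sqrt{57039}$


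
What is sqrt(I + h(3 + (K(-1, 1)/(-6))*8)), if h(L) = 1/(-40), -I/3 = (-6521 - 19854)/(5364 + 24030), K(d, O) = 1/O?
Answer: sqrt(25602222990)/97980 ≈ 1.6331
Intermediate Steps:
I = 26375/9798 (I = -3*(-6521 - 19854)/(5364 + 24030) = -(-79125)/29394 = -3*(-26375/29394) = 26375/9798 ≈ 2.6919)
h(L) = -1/40
sqrt(I + h(3 + (K(-1, 1)/(-6))*8)) = sqrt(26375/9798 - 1/40) = sqrt(522601/195960) = sqrt(25602222990)/97980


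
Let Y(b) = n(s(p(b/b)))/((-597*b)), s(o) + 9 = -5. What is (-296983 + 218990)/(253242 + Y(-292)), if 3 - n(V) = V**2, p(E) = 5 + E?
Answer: -13596051732/44146158215 ≈ -0.30798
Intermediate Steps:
s(o) = -14 (s(o) = -9 - 5 = -14)
n(V) = 3 - V**2
Y(b) = 193/(597*b) (Y(b) = (3 - 1*(-14)**2)/((-597*b)) = (3 - 1*196)*(-1/(597*b)) = (3 - 196)*(-1/(597*b)) = -(-193)/(597*b) = 193/(597*b))
(-296983 + 218990)/(253242 + Y(-292)) = (-296983 + 218990)/(253242 + (193/597)/(-292)) = -77993/(253242 + (193/597)*(-1/292)) = -77993/(253242 - 193/174324) = -77993/44146158215/174324 = -77993*174324/44146158215 = -13596051732/44146158215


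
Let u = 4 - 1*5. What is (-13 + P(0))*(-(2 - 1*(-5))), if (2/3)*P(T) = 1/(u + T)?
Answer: 203/2 ≈ 101.50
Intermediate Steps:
u = -1 (u = 4 - 5 = -1)
P(T) = 3/(2*(-1 + T))
(-13 + P(0))*(-(2 - 1*(-5))) = (-13 + 3/(2*(-1 + 0)))*(-(2 - 1*(-5))) = (-13 + (3/2)/(-1))*(-(2 + 5)) = (-13 + (3/2)*(-1))*(-1*7) = (-13 - 3/2)*(-7) = -29/2*(-7) = 203/2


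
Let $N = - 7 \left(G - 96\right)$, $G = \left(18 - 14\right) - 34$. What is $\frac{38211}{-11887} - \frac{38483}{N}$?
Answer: $- \frac{491149523}{10484334} \approx -46.846$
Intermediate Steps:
$G = -30$ ($G = 4 - 34 = -30$)
$N = 882$ ($N = - 7 \left(-30 - 96\right) = \left(-7\right) \left(-126\right) = 882$)
$\frac{38211}{-11887} - \frac{38483}{N} = \frac{38211}{-11887} - \frac{38483}{882} = 38211 \left(- \frac{1}{11887}\right) - \frac{38483}{882} = - \frac{38211}{11887} - \frac{38483}{882} = - \frac{491149523}{10484334}$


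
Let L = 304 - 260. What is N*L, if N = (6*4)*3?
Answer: 3168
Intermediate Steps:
N = 72 (N = 24*3 = 72)
L = 44
N*L = 72*44 = 3168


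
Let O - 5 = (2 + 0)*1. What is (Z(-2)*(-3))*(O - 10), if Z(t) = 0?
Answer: 0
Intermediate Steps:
O = 7 (O = 5 + (2 + 0)*1 = 5 + 2*1 = 5 + 2 = 7)
(Z(-2)*(-3))*(O - 10) = (0*(-3))*(7 - 10) = 0*(-3) = 0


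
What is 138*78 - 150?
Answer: 10614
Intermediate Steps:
138*78 - 150 = 10764 - 150 = 10614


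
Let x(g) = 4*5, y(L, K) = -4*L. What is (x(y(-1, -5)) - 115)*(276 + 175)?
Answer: -42845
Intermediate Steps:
x(g) = 20
(x(y(-1, -5)) - 115)*(276 + 175) = (20 - 115)*(276 + 175) = -95*451 = -42845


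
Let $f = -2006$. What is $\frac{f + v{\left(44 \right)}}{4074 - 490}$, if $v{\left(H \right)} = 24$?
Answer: $- \frac{991}{1792} \approx -0.55301$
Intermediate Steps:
$\frac{f + v{\left(44 \right)}}{4074 - 490} = \frac{-2006 + 24}{4074 - 490} = - \frac{1982}{3584} = \left(-1982\right) \frac{1}{3584} = - \frac{991}{1792}$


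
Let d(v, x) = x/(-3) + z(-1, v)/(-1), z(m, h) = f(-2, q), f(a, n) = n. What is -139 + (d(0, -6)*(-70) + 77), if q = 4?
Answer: 78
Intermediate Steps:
z(m, h) = 4
d(v, x) = -4 - x/3 (d(v, x) = x/(-3) + 4/(-1) = x*(-1/3) + 4*(-1) = -x/3 - 4 = -4 - x/3)
-139 + (d(0, -6)*(-70) + 77) = -139 + ((-4 - 1/3*(-6))*(-70) + 77) = -139 + ((-4 + 2)*(-70) + 77) = -139 + (-2*(-70) + 77) = -139 + (140 + 77) = -139 + 217 = 78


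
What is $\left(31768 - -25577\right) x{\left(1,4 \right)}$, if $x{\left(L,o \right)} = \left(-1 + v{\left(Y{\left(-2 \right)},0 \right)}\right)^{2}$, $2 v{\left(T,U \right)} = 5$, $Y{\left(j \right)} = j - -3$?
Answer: $\frac{516105}{4} \approx 1.2903 \cdot 10^{5}$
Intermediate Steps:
$Y{\left(j \right)} = 3 + j$ ($Y{\left(j \right)} = j + 3 = 3 + j$)
$v{\left(T,U \right)} = \frac{5}{2}$ ($v{\left(T,U \right)} = \frac{1}{2} \cdot 5 = \frac{5}{2}$)
$x{\left(L,o \right)} = \frac{9}{4}$ ($x{\left(L,o \right)} = \left(-1 + \frac{5}{2}\right)^{2} = \left(\frac{3}{2}\right)^{2} = \frac{9}{4}$)
$\left(31768 - -25577\right) x{\left(1,4 \right)} = \left(31768 - -25577\right) \frac{9}{4} = \left(31768 + 25577\right) \frac{9}{4} = 57345 \cdot \frac{9}{4} = \frac{516105}{4}$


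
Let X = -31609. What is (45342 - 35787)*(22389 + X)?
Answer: -88097100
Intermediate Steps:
(45342 - 35787)*(22389 + X) = (45342 - 35787)*(22389 - 31609) = 9555*(-9220) = -88097100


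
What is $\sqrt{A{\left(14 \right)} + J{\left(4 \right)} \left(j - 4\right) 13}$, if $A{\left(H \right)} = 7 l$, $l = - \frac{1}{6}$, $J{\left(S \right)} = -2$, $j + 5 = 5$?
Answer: $\frac{\sqrt{3702}}{6} \approx 10.141$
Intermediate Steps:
$j = 0$ ($j = -5 + 5 = 0$)
$l = - \frac{1}{6}$ ($l = \left(-1\right) \frac{1}{6} = - \frac{1}{6} \approx -0.16667$)
$A{\left(H \right)} = - \frac{7}{6}$ ($A{\left(H \right)} = 7 \left(- \frac{1}{6}\right) = - \frac{7}{6}$)
$\sqrt{A{\left(14 \right)} + J{\left(4 \right)} \left(j - 4\right) 13} = \sqrt{- \frac{7}{6} + - 2 \left(0 - 4\right) 13} = \sqrt{- \frac{7}{6} + \left(-2\right) \left(-4\right) 13} = \sqrt{- \frac{7}{6} + 8 \cdot 13} = \sqrt{- \frac{7}{6} + 104} = \sqrt{\frac{617}{6}} = \frac{\sqrt{3702}}{6}$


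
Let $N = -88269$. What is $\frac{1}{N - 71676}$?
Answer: $- \frac{1}{159945} \approx -6.2522 \cdot 10^{-6}$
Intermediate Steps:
$\frac{1}{N - 71676} = \frac{1}{-88269 - 71676} = \frac{1}{-159945} = - \frac{1}{159945}$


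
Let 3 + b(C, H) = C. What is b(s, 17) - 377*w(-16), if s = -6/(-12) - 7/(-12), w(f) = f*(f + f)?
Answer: -2316311/12 ≈ -1.9303e+5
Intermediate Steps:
w(f) = 2*f² (w(f) = f*(2*f) = 2*f²)
s = 13/12 (s = -6*(-1/12) - 7*(-1/12) = ½ + 7/12 = 13/12 ≈ 1.0833)
b(C, H) = -3 + C
b(s, 17) - 377*w(-16) = (-3 + 13/12) - 754*(-16)² = -23/12 - 754*256 = -23/12 - 377*512 = -23/12 - 193024 = -2316311/12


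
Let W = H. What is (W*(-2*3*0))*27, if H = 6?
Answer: 0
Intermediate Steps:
W = 6
(W*(-2*3*0))*27 = (6*(-2*3*0))*27 = (6*(-6*0))*27 = (6*0)*27 = 0*27 = 0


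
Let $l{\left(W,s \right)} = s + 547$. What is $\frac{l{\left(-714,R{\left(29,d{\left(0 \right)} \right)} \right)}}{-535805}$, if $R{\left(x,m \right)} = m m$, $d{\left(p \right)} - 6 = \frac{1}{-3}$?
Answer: $- \frac{5212}{4822245} \approx -0.0010808$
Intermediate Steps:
$d{\left(p \right)} = \frac{17}{3}$ ($d{\left(p \right)} = 6 + \frac{1}{-3} = 6 - \frac{1}{3} = \frac{17}{3}$)
$R{\left(x,m \right)} = m^{2}$
$l{\left(W,s \right)} = 547 + s$
$\frac{l{\left(-714,R{\left(29,d{\left(0 \right)} \right)} \right)}}{-535805} = \frac{547 + \left(\frac{17}{3}\right)^{2}}{-535805} = \left(547 + \frac{289}{9}\right) \left(- \frac{1}{535805}\right) = \frac{5212}{9} \left(- \frac{1}{535805}\right) = - \frac{5212}{4822245}$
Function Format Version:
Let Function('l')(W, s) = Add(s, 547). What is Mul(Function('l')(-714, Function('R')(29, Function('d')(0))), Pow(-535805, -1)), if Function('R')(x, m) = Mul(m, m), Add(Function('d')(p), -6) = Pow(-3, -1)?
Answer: Rational(-5212, 4822245) ≈ -0.0010808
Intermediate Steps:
Function('d')(p) = Rational(17, 3) (Function('d')(p) = Add(6, Pow(-3, -1)) = Add(6, Rational(-1, 3)) = Rational(17, 3))
Function('R')(x, m) = Pow(m, 2)
Function('l')(W, s) = Add(547, s)
Mul(Function('l')(-714, Function('R')(29, Function('d')(0))), Pow(-535805, -1)) = Mul(Add(547, Pow(Rational(17, 3), 2)), Pow(-535805, -1)) = Mul(Add(547, Rational(289, 9)), Rational(-1, 535805)) = Mul(Rational(5212, 9), Rational(-1, 535805)) = Rational(-5212, 4822245)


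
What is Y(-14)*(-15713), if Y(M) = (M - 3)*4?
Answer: 1068484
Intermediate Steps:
Y(M) = -12 + 4*M (Y(M) = (-3 + M)*4 = -12 + 4*M)
Y(-14)*(-15713) = (-12 + 4*(-14))*(-15713) = (-12 - 56)*(-15713) = -68*(-15713) = 1068484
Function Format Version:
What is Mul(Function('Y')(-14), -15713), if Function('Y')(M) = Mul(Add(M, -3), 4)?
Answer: 1068484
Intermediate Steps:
Function('Y')(M) = Add(-12, Mul(4, M)) (Function('Y')(M) = Mul(Add(-3, M), 4) = Add(-12, Mul(4, M)))
Mul(Function('Y')(-14), -15713) = Mul(Add(-12, Mul(4, -14)), -15713) = Mul(Add(-12, -56), -15713) = Mul(-68, -15713) = 1068484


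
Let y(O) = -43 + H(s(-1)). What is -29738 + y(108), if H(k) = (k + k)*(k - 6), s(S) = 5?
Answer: -29791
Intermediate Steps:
H(k) = 2*k*(-6 + k) (H(k) = (2*k)*(-6 + k) = 2*k*(-6 + k))
y(O) = -53 (y(O) = -43 + 2*5*(-6 + 5) = -43 + 2*5*(-1) = -43 - 10 = -53)
-29738 + y(108) = -29738 - 53 = -29791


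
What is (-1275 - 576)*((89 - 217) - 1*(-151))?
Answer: -42573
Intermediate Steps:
(-1275 - 576)*((89 - 217) - 1*(-151)) = -1851*(-128 + 151) = -1851*23 = -42573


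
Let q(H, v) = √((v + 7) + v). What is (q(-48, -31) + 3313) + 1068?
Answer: 4381 + I*√55 ≈ 4381.0 + 7.4162*I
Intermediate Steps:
q(H, v) = √(7 + 2*v) (q(H, v) = √((7 + v) + v) = √(7 + 2*v))
(q(-48, -31) + 3313) + 1068 = (√(7 + 2*(-31)) + 3313) + 1068 = (√(7 - 62) + 3313) + 1068 = (√(-55) + 3313) + 1068 = (I*√55 + 3313) + 1068 = (3313 + I*√55) + 1068 = 4381 + I*√55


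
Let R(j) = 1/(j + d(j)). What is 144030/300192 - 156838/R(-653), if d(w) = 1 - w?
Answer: -7846894811/50032 ≈ -1.5684e+5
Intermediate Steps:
R(j) = 1 (R(j) = 1/(j + (1 - j)) = 1/1 = 1)
144030/300192 - 156838/R(-653) = 144030/300192 - 156838/1 = 144030*(1/300192) - 156838*1 = 24005/50032 - 156838 = -7846894811/50032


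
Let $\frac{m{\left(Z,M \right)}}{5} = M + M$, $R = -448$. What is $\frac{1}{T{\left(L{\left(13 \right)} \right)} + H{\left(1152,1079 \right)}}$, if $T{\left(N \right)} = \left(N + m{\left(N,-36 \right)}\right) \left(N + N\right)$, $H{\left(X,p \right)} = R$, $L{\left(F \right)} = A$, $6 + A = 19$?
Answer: $- \frac{1}{9470} \approx -0.0001056$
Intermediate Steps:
$A = 13$ ($A = -6 + 19 = 13$)
$L{\left(F \right)} = 13$
$m{\left(Z,M \right)} = 10 M$ ($m{\left(Z,M \right)} = 5 \left(M + M\right) = 5 \cdot 2 M = 10 M$)
$H{\left(X,p \right)} = -448$
$T{\left(N \right)} = 2 N \left(-360 + N\right)$ ($T{\left(N \right)} = \left(N + 10 \left(-36\right)\right) \left(N + N\right) = \left(N - 360\right) 2 N = \left(-360 + N\right) 2 N = 2 N \left(-360 + N\right)$)
$\frac{1}{T{\left(L{\left(13 \right)} \right)} + H{\left(1152,1079 \right)}} = \frac{1}{2 \cdot 13 \left(-360 + 13\right) - 448} = \frac{1}{2 \cdot 13 \left(-347\right) - 448} = \frac{1}{-9022 - 448} = \frac{1}{-9470} = - \frac{1}{9470}$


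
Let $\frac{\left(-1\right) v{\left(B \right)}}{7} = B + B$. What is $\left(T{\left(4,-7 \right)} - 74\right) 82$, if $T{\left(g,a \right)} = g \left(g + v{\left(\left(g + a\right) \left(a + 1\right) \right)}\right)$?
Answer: $-87412$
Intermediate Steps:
$v{\left(B \right)} = - 14 B$ ($v{\left(B \right)} = - 7 \left(B + B\right) = - 7 \cdot 2 B = - 14 B$)
$T{\left(g,a \right)} = g \left(g - 14 \left(1 + a\right) \left(a + g\right)\right)$ ($T{\left(g,a \right)} = g \left(g - 14 \left(g + a\right) \left(a + 1\right)\right) = g \left(g - 14 \left(a + g\right) \left(1 + a\right)\right) = g \left(g - 14 \left(1 + a\right) \left(a + g\right)\right)$)
$\left(T{\left(4,-7 \right)} - 74\right) 82 = \left(4 \left(\left(-14\right) \left(-7\right) - 14 \left(-7\right)^{2} - 52 - \left(-98\right) 4\right) - 74\right) 82 = \left(4 \left(98 - 686 - 52 + 392\right) - 74\right) 82 = \left(4 \left(-248\right) - 74\right) 82 = \left(-992 - 74\right) 82 = \left(-1066\right) 82 = -87412$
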